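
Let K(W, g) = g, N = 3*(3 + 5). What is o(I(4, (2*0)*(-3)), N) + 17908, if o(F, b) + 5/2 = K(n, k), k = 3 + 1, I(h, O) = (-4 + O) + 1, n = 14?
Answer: 35819/2 ≈ 17910.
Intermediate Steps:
I(h, O) = -3 + O
N = 24 (N = 3*8 = 24)
k = 4
o(F, b) = 3/2 (o(F, b) = -5/2 + 4 = 3/2)
o(I(4, (2*0)*(-3)), N) + 17908 = 3/2 + 17908 = 35819/2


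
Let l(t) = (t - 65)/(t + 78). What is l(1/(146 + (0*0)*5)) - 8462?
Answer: -96383207/11389 ≈ -8462.8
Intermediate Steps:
l(t) = (-65 + t)/(78 + t)
l(1/(146 + (0*0)*5)) - 8462 = (-65 + 1/(146 + (0*0)*5))/(78 + 1/(146 + (0*0)*5)) - 8462 = (-65 + 1/(146 + 0*5))/(78 + 1/(146 + 0*5)) - 8462 = (-65 + 1/(146 + 0))/(78 + 1/(146 + 0)) - 8462 = (-65 + 1/146)/(78 + 1/146) - 8462 = -9489/146/(11389/146) - 8462 = (146/11389)*(-9489/146) - 8462 = -9489/11389 - 8462 = -96383207/11389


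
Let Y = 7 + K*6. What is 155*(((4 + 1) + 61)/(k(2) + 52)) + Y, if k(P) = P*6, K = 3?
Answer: 5915/32 ≈ 184.84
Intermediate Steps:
k(P) = 6*P
Y = 25 (Y = 7 + 3*6 = 7 + 18 = 25)
155*(((4 + 1) + 61)/(k(2) + 52)) + Y = 155*(((4 + 1) + 61)/(6*2 + 52)) + 25 = 155*((5 + 61)/(12 + 52)) + 25 = 155*(66/64) + 25 = 155*(66*(1/64)) + 25 = 155*(33/32) + 25 = 5115/32 + 25 = 5915/32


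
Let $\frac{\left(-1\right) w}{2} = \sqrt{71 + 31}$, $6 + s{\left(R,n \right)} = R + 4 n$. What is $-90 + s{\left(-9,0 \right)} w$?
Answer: $-90 + 30 \sqrt{102} \approx 212.99$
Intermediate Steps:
$s{\left(R,n \right)} = -6 + R + 4 n$ ($s{\left(R,n \right)} = -6 + \left(R + 4 n\right) = -6 + R + 4 n$)
$w = - 2 \sqrt{102}$ ($w = - 2 \sqrt{71 + 31} = - 2 \sqrt{102} \approx -20.199$)
$-90 + s{\left(-9,0 \right)} w = -90 + \left(-6 - 9 + 4 \cdot 0\right) \left(- 2 \sqrt{102}\right) = -90 + \left(-6 - 9 + 0\right) \left(- 2 \sqrt{102}\right) = -90 - 15 \left(- 2 \sqrt{102}\right) = -90 + 30 \sqrt{102}$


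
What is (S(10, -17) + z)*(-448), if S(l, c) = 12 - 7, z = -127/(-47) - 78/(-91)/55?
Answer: -8937728/2585 ≈ -3457.5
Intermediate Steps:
z = 49177/18095 (z = -127*(-1/47) - 78*(-1/91)*(1/55) = 127/47 + (6/7)*(1/55) = 127/47 + 6/385 = 49177/18095 ≈ 2.7177)
S(l, c) = 5
(S(10, -17) + z)*(-448) = (5 + 49177/18095)*(-448) = (139652/18095)*(-448) = -8937728/2585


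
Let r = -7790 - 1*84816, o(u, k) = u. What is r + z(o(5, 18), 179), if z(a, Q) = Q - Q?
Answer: -92606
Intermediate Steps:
z(a, Q) = 0
r = -92606 (r = -7790 - 84816 = -92606)
r + z(o(5, 18), 179) = -92606 + 0 = -92606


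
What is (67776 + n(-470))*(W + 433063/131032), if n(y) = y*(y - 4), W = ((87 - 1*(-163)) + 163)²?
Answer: 1623512904455169/32758 ≈ 4.9561e+10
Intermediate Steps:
W = 170569 (W = ((87 + 163) + 163)² = (250 + 163)² = 413² = 170569)
n(y) = y*(-4 + y)
(67776 + n(-470))*(W + 433063/131032) = (67776 - 470*(-4 - 470))*(170569 + 433063/131032) = (67776 - 470*(-474))*(170569 + 433063*(1/131032)) = (67776 + 222780)*(170569 + 433063/131032) = 290556*(22350430271/131032) = 1623512904455169/32758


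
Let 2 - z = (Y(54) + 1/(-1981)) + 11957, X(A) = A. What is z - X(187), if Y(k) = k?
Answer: -24160275/1981 ≈ -12196.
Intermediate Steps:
z = -23789828/1981 (z = 2 - ((54 + 1/(-1981)) + 11957) = 2 - ((54 - 1/1981) + 11957) = 2 - (106973/1981 + 11957) = 2 - 1*23793790/1981 = 2 - 23793790/1981 = -23789828/1981 ≈ -12009.)
z - X(187) = -23789828/1981 - 1*187 = -23789828/1981 - 187 = -24160275/1981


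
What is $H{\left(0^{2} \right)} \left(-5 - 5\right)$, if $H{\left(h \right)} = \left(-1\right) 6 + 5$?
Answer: $10$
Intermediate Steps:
$H{\left(h \right)} = -1$ ($H{\left(h \right)} = -6 + 5 = -1$)
$H{\left(0^{2} \right)} \left(-5 - 5\right) = - (-5 - 5) = \left(-1\right) \left(-10\right) = 10$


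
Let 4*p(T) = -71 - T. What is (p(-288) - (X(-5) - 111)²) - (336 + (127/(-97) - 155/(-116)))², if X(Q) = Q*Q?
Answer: -15225292593117/126607504 ≈ -1.2026e+5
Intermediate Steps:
X(Q) = Q²
p(T) = -71/4 - T/4 (p(T) = (-71 - T)/4 = -71/4 - T/4)
(p(-288) - (X(-5) - 111)²) - (336 + (127/(-97) - 155/(-116)))² = ((-71/4 - ¼*(-288)) - ((-5)² - 111)²) - (336 + (127/(-97) - 155/(-116)))² = ((-71/4 + 72) - (25 - 111)²) - (336 + (127*(-1/97) - 155*(-1/116)))² = (217/4 - 1*(-86)²) - (336 + (-127/97 + 155/116))² = (217/4 - 1*7396) - (336 + 303/11252)² = (217/4 - 7396) - (3780975/11252)² = -29367/4 - 1*14295771950625/126607504 = -29367/4 - 14295771950625/126607504 = -15225292593117/126607504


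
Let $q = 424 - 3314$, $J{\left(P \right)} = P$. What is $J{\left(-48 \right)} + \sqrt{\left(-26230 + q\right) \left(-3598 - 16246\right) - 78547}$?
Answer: $-48 + 3 \sqrt{64197637} \approx 23989.0$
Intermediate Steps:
$q = -2890$ ($q = 424 - 3314 = -2890$)
$J{\left(-48 \right)} + \sqrt{\left(-26230 + q\right) \left(-3598 - 16246\right) - 78547} = -48 + \sqrt{\left(-26230 - 2890\right) \left(-3598 - 16246\right) - 78547} = -48 + \sqrt{\left(-29120\right) \left(-19844\right) - 78547} = -48 + \sqrt{577857280 - 78547} = -48 + \sqrt{577778733} = -48 + 3 \sqrt{64197637}$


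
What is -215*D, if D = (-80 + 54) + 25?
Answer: 215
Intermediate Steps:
D = -1 (D = -26 + 25 = -1)
-215*D = -215*(-1) = 215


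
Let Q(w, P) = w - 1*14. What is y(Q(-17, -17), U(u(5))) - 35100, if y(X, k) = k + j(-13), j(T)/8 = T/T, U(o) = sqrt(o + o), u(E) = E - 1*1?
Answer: -35092 + 2*sqrt(2) ≈ -35089.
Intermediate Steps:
Q(w, P) = -14 + w (Q(w, P) = w - 14 = -14 + w)
u(E) = -1 + E (u(E) = E - 1 = -1 + E)
U(o) = sqrt(2)*sqrt(o) (U(o) = sqrt(2*o) = sqrt(2)*sqrt(o))
j(T) = 8 (j(T) = 8*(T/T) = 8*1 = 8)
y(X, k) = 8 + k (y(X, k) = k + 8 = 8 + k)
y(Q(-17, -17), U(u(5))) - 35100 = (8 + sqrt(2)*sqrt(-1 + 5)) - 35100 = (8 + sqrt(2)*sqrt(4)) - 35100 = (8 + sqrt(2)*2) - 35100 = (8 + 2*sqrt(2)) - 35100 = -35092 + 2*sqrt(2)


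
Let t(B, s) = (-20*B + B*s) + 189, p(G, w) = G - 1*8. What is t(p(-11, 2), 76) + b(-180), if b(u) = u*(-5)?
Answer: 25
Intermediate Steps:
p(G, w) = -8 + G (p(G, w) = G - 8 = -8 + G)
t(B, s) = 189 - 20*B + B*s
b(u) = -5*u
t(p(-11, 2), 76) + b(-180) = (189 - 20*(-8 - 11) + (-8 - 11)*76) - 5*(-180) = (189 - 20*(-19) - 19*76) + 900 = (189 + 380 - 1444) + 900 = -875 + 900 = 25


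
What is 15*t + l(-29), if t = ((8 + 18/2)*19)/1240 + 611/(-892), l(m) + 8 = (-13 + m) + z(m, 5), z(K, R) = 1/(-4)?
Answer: -3131169/55304 ≈ -56.617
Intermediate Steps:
z(K, R) = -¼
l(m) = -85/4 + m (l(m) = -8 + ((-13 + m) - ¼) = -8 + (-53/4 + m) = -85/4 + m)
t = -117381/276520 (t = ((8 + 18*(½))*19)*(1/1240) + 611*(-1/892) = ((8 + 9)*19)*(1/1240) - 611/892 = (17*19)*(1/1240) - 611/892 = 323*(1/1240) - 611/892 = 323/1240 - 611/892 = -117381/276520 ≈ -0.42449)
15*t + l(-29) = 15*(-117381/276520) + (-85/4 - 29) = -352143/55304 - 201/4 = -3131169/55304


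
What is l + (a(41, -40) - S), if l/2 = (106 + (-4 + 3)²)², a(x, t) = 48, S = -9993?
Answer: 32939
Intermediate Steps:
l = 22898 (l = 2*(106 + (-4 + 3)²)² = 2*(106 + (-1)²)² = 2*(106 + 1)² = 2*107² = 2*11449 = 22898)
l + (a(41, -40) - S) = 22898 + (48 - 1*(-9993)) = 22898 + (48 + 9993) = 22898 + 10041 = 32939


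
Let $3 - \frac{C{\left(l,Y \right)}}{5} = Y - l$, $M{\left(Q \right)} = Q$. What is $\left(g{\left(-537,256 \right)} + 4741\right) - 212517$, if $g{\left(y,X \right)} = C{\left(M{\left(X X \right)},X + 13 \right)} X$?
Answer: $83337824$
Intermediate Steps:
$C{\left(l,Y \right)} = 15 - 5 Y + 5 l$ ($C{\left(l,Y \right)} = 15 - 5 \left(Y - l\right) = 15 - \left(- 5 l + 5 Y\right) = 15 - 5 Y + 5 l$)
$g{\left(y,X \right)} = X \left(-50 - 5 X + 5 X^{2}\right)$ ($g{\left(y,X \right)} = \left(15 - 5 \left(X + 13\right) + 5 X X\right) X = \left(15 - 5 \left(13 + X\right) + 5 X^{2}\right) X = \left(15 - \left(65 + 5 X\right) + 5 X^{2}\right) X = \left(-50 - 5 X + 5 X^{2}\right) X = X \left(-50 - 5 X + 5 X^{2}\right)$)
$\left(g{\left(-537,256 \right)} + 4741\right) - 212517 = \left(5 \cdot 256 \left(-10 + 256^{2} - 256\right) + 4741\right) - 212517 = \left(5 \cdot 256 \left(-10 + 65536 - 256\right) + 4741\right) - 212517 = \left(5 \cdot 256 \cdot 65270 + 4741\right) - 212517 = \left(83545600 + 4741\right) - 212517 = 83550341 - 212517 = 83337824$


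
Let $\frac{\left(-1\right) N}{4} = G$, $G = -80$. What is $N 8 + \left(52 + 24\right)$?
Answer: $2636$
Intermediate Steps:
$N = 320$ ($N = \left(-4\right) \left(-80\right) = 320$)
$N 8 + \left(52 + 24\right) = 320 \cdot 8 + \left(52 + 24\right) = 2560 + 76 = 2636$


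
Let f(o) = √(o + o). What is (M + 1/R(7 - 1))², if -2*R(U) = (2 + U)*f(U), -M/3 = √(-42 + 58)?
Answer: 27649/192 + √3 ≈ 145.74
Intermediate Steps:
f(o) = √2*√o (f(o) = √(2*o) = √2*√o)
M = -12 (M = -3*√(-42 + 58) = -3*√16 = -3*4 = -12)
R(U) = -√2*√U*(2 + U)/2 (R(U) = -(2 + U)*√2*√U/2 = -√2*√U*(2 + U)/2)
(M + 1/R(7 - 1))² = (-12 + 1/(√2*√(7 - 1)*(-2 - (7 - 1))/2))² = (-12 + 1/(√2*√6*(-2 - 1*6)/2))² = (-12 + 1/(√2*√6*(-2 - 6)/2))² = (-12 + 1/((½)*√2*√6*(-8)))² = (-12 + 1/(-8*√3))² = (-12 - √3/24)²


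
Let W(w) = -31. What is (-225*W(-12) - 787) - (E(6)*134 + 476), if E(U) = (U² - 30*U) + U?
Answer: 24204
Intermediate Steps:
E(U) = U² - 29*U
(-225*W(-12) - 787) - (E(6)*134 + 476) = (-225*(-31) - 787) - ((6*(-29 + 6))*134 + 476) = (6975 - 787) - ((6*(-23))*134 + 476) = 6188 - (-138*134 + 476) = 6188 - (-18492 + 476) = 6188 - 1*(-18016) = 6188 + 18016 = 24204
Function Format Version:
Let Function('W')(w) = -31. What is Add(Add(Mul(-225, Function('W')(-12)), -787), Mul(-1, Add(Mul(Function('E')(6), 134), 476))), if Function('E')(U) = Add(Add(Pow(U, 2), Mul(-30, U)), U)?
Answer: 24204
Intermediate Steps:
Function('E')(U) = Add(Pow(U, 2), Mul(-29, U))
Add(Add(Mul(-225, Function('W')(-12)), -787), Mul(-1, Add(Mul(Function('E')(6), 134), 476))) = Add(Add(Mul(-225, -31), -787), Mul(-1, Add(Mul(Mul(6, Add(-29, 6)), 134), 476))) = Add(Add(6975, -787), Mul(-1, Add(Mul(Mul(6, -23), 134), 476))) = Add(6188, Mul(-1, Add(Mul(-138, 134), 476))) = Add(6188, Mul(-1, Add(-18492, 476))) = Add(6188, Mul(-1, -18016)) = Add(6188, 18016) = 24204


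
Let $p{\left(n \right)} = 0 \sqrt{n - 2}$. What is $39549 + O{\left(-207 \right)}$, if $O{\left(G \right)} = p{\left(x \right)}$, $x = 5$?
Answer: $39549$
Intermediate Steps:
$p{\left(n \right)} = 0$ ($p{\left(n \right)} = 0 \sqrt{-2 + n} = 0$)
$O{\left(G \right)} = 0$
$39549 + O{\left(-207 \right)} = 39549 + 0 = 39549$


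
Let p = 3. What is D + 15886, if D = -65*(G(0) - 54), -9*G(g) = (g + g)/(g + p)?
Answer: 19396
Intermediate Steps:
G(g) = -2*g/(9*(3 + g)) (G(g) = -(g + g)/(9*(g + 3)) = -2*g/(9*(3 + g)))
D = 3510 (D = -65*(-2*0/(27 + 9*0) - 54) = -65*(-2*0/(27 + 0) - 54) = -65*(-2*0/27 - 54) = -65*(-2*0*1/27 - 54) = -65*(0 - 54) = -65*(-54) = 3510)
D + 15886 = 3510 + 15886 = 19396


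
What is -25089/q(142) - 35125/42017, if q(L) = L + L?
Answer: -1064140013/11932828 ≈ -89.177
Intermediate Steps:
q(L) = 2*L
-25089/q(142) - 35125/42017 = -25089/(2*142) - 35125/42017 = -25089/284 - 35125*1/42017 = -25089*1/284 - 35125/42017 = -25089/284 - 35125/42017 = -1064140013/11932828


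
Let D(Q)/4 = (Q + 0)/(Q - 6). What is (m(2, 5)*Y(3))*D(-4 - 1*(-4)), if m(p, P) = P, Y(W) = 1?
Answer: 0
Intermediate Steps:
D(Q) = 4*Q/(-6 + Q) (D(Q) = 4*((Q + 0)/(Q - 6)) = 4*(Q/(-6 + Q)) = 4*Q/(-6 + Q))
(m(2, 5)*Y(3))*D(-4 - 1*(-4)) = (5*1)*(4*(-4 - 1*(-4))/(-6 + (-4 - 1*(-4)))) = 5*(4*(-4 + 4)/(-6 + (-4 + 4))) = 5*(4*0/(-6 + 0)) = 5*(4*0/(-6)) = 5*(4*0*(-⅙)) = 5*0 = 0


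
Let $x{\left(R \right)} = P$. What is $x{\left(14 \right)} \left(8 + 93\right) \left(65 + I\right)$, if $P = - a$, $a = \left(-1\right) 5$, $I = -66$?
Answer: $-505$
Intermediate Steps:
$a = -5$
$P = 5$ ($P = \left(-1\right) \left(-5\right) = 5$)
$x{\left(R \right)} = 5$
$x{\left(14 \right)} \left(8 + 93\right) \left(65 + I\right) = 5 \left(8 + 93\right) \left(65 - 66\right) = 5 \cdot 101 \left(-1\right) = 5 \left(-101\right) = -505$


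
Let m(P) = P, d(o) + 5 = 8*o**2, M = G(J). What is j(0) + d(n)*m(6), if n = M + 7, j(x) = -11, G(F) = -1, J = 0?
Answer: 1687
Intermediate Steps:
M = -1
n = 6 (n = -1 + 7 = 6)
d(o) = -5 + 8*o**2
j(0) + d(n)*m(6) = -11 + (-5 + 8*6**2)*6 = -11 + (-5 + 8*36)*6 = -11 + (-5 + 288)*6 = -11 + 283*6 = -11 + 1698 = 1687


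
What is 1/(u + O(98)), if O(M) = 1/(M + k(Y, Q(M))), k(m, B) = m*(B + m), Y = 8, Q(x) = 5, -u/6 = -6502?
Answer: 202/7880425 ≈ 2.5633e-5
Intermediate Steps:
u = 39012 (u = -6*(-6502) = 39012)
O(M) = 1/(104 + M) (O(M) = 1/(M + 8*(5 + 8)) = 1/(M + 8*13) = 1/(M + 104) = 1/(104 + M))
1/(u + O(98)) = 1/(39012 + 1/(104 + 98)) = 1/(39012 + 1/202) = 1/(7880425/202) = 202/7880425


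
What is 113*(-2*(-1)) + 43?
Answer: 269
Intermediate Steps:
113*(-2*(-1)) + 43 = 113*2 + 43 = 226 + 43 = 269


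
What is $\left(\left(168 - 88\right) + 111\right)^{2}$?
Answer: $36481$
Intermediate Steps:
$\left(\left(168 - 88\right) + 111\right)^{2} = \left(80 + 111\right)^{2} = 191^{2} = 36481$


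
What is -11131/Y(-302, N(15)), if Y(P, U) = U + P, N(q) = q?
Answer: 11131/287 ≈ 38.784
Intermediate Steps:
Y(P, U) = P + U
-11131/Y(-302, N(15)) = -11131/(-302 + 15) = -11131/(-287) = -11131*(-1/287) = 11131/287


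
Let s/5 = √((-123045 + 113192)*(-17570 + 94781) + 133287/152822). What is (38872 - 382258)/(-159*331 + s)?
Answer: 920602875827556/1109936568106459 + 572310*I*√17767217450843071458/1109936568106459 ≈ 0.82942 + 2.1734*I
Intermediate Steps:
s = 5*I*√17767217450843071458/152822 (s = 5*√((-123045 + 113192)*(-17570 + 94781) + 133287/152822) = 5*√(-9853*77211 + 133287*(1/152822)) = 5*√(-760759983 + 133287/152822) = 5*√(-116260861988739/152822) = 5*(I*√17767217450843071458/152822) = 5*I*√17767217450843071458/152822 ≈ 1.3791e+5*I)
(38872 - 382258)/(-159*331 + s) = (38872 - 382258)/(-159*331 + 5*I*√17767217450843071458/152822) = -343386/(-52629 + 5*I*√17767217450843071458/152822)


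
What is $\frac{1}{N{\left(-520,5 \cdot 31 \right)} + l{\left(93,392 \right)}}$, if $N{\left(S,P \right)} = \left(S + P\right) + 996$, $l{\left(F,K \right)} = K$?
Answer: $\frac{1}{1023} \approx 0.00097752$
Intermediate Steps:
$N{\left(S,P \right)} = 996 + P + S$ ($N{\left(S,P \right)} = \left(P + S\right) + 996 = 996 + P + S$)
$\frac{1}{N{\left(-520,5 \cdot 31 \right)} + l{\left(93,392 \right)}} = \frac{1}{\left(996 + 5 \cdot 31 - 520\right) + 392} = \frac{1}{\left(996 + 155 - 520\right) + 392} = \frac{1}{631 + 392} = \frac{1}{1023}$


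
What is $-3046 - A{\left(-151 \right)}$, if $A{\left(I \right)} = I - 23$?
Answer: $-2872$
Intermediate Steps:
$A{\left(I \right)} = -23 + I$ ($A{\left(I \right)} = I - 23 = -23 + I$)
$-3046 - A{\left(-151 \right)} = -3046 - \left(-23 - 151\right) = -3046 - -174 = -3046 + 174 = -2872$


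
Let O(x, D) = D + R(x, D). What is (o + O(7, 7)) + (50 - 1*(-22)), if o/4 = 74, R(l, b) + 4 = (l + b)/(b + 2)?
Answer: 3353/9 ≈ 372.56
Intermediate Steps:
R(l, b) = -4 + (b + l)/(2 + b) (R(l, b) = -4 + (l + b)/(b + 2) = -4 + (b + l)/(2 + b))
O(x, D) = D + (-8 + x - 3*D)/(2 + D)
o = 296 (o = 4*74 = 296)
(o + O(7, 7)) + (50 - 1*(-22)) = (296 + (-8 + 7 + 7² - 1*7)/(2 + 7)) + (50 - 1*(-22)) = (296 + (-8 + 7 + 49 - 7)/9) + (50 + 22) = (296 + (⅑)*41) + 72 = (296 + 41/9) + 72 = 2705/9 + 72 = 3353/9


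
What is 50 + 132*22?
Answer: 2954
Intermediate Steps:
50 + 132*22 = 50 + 2904 = 2954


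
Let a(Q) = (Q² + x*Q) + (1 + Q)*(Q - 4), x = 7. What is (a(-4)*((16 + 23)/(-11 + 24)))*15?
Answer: 540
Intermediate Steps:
a(Q) = Q² + 7*Q + (1 + Q)*(-4 + Q) (a(Q) = (Q² + 7*Q) + (1 + Q)*(Q - 4) = (Q² + 7*Q) + (1 + Q)*(-4 + Q) = Q² + 7*Q + (1 + Q)*(-4 + Q))
(a(-4)*((16 + 23)/(-11 + 24)))*15 = ((-4 + 2*(-4)² + 4*(-4))*((16 + 23)/(-11 + 24)))*15 = ((-4 + 2*16 - 16)*(39/13))*15 = ((-4 + 32 - 16)*(39*(1/13)))*15 = (12*3)*15 = 36*15 = 540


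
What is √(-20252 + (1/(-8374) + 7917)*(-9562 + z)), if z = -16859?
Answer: I*√14669585686848230/8374 ≈ 14464.0*I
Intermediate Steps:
√(-20252 + (1/(-8374) + 7917)*(-9562 + z)) = √(-20252 + (1/(-8374) + 7917)*(-9562 - 16859)) = √(-20252 + (-1/8374 + 7917)*(-26421)) = √(-20252 + (66296957/8374)*(-26421)) = √(-20252 - 1751631900897/8374) = √(-1751801491145/8374) = I*√14669585686848230/8374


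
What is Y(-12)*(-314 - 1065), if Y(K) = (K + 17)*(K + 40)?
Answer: -193060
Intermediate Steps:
Y(K) = (17 + K)*(40 + K)
Y(-12)*(-314 - 1065) = (680 + (-12)² + 57*(-12))*(-314 - 1065) = (680 + 144 - 684)*(-1379) = 140*(-1379) = -193060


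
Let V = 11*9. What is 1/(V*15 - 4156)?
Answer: -1/2671 ≈ -0.00037439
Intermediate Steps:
V = 99
1/(V*15 - 4156) = 1/(99*15 - 4156) = 1/(1485 - 4156) = 1/(-2671) = -1/2671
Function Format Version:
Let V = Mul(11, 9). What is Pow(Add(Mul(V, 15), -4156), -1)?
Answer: Rational(-1, 2671) ≈ -0.00037439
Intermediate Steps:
V = 99
Pow(Add(Mul(V, 15), -4156), -1) = Pow(Add(Mul(99, 15), -4156), -1) = Pow(Add(1485, -4156), -1) = Pow(-2671, -1) = Rational(-1, 2671)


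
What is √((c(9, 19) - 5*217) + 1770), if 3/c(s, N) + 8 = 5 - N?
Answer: √331474/22 ≈ 26.170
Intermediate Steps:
c(s, N) = 3/(-3 - N) (c(s, N) = 3/(-8 + (5 - N)) = 3/(-3 - N))
√((c(9, 19) - 5*217) + 1770) = √((-3/(3 + 19) - 5*217) + 1770) = √((-3/22 - 1085) + 1770) = √(-23873/22 + 1770) = √(15067/22) = √331474/22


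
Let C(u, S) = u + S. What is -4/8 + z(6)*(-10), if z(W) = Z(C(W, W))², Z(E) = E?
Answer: -2881/2 ≈ -1440.5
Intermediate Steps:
C(u, S) = S + u
z(W) = 4*W² (z(W) = (W + W)² = (2*W)² = 4*W²)
-4/8 + z(6)*(-10) = -4/8 + (4*6²)*(-10) = -4*⅛ + (4*36)*(-10) = -½ + 144*(-10) = -½ - 1440 = -2881/2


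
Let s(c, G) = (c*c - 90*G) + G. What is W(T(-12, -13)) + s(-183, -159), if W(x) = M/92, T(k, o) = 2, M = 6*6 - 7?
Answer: 4382909/92 ≈ 47640.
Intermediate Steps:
s(c, G) = c² - 89*G (s(c, G) = (c² - 90*G) + G = c² - 89*G)
M = 29 (M = 36 - 7 = 29)
W(x) = 29/92
W(T(-12, -13)) + s(-183, -159) = 29/92 + ((-183)² - 89*(-159)) = 29/92 + (33489 + 14151) = 29/92 + 47640 = 4382909/92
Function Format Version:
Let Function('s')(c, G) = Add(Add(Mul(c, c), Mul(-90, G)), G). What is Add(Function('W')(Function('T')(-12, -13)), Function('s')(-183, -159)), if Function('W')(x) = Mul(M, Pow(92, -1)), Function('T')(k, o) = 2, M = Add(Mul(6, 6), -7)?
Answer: Rational(4382909, 92) ≈ 47640.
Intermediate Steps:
Function('s')(c, G) = Add(Pow(c, 2), Mul(-89, G)) (Function('s')(c, G) = Add(Add(Pow(c, 2), Mul(-90, G)), G) = Add(Pow(c, 2), Mul(-89, G)))
M = 29 (M = Add(36, -7) = 29)
Function('W')(x) = Rational(29, 92) (Function('W')(x) = Mul(29, Pow(92, -1)) = Mul(29, Rational(1, 92)) = Rational(29, 92))
Add(Function('W')(Function('T')(-12, -13)), Function('s')(-183, -159)) = Add(Rational(29, 92), Add(Pow(-183, 2), Mul(-89, -159))) = Add(Rational(29, 92), Add(33489, 14151)) = Add(Rational(29, 92), 47640) = Rational(4382909, 92)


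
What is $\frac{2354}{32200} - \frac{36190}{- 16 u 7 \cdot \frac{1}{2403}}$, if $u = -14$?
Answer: $- \frac{510250631}{9200} \approx -55462.0$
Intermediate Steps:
$\frac{2354}{32200} - \frac{36190}{- 16 u 7 \cdot \frac{1}{2403}} = \frac{2354}{32200} - \frac{36190}{\left(-16\right) \left(-14\right) 7 \cdot \frac{1}{2403}} = 2354 \cdot \frac{1}{32200} - \frac{36190}{224 \cdot 7 \cdot \frac{1}{2403}} = \frac{1177}{16100} - \frac{36190}{1568 \cdot \frac{1}{2403}} = \frac{1177}{16100} - \frac{36190}{\frac{1568}{2403}} = \frac{1177}{16100} - \frac{6211755}{112} = - \frac{510250631}{9200}$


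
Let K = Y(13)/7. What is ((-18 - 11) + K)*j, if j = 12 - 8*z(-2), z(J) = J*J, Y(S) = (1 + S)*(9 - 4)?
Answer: 380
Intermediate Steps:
Y(S) = 5 + 5*S (Y(S) = (1 + S)*5 = 5 + 5*S)
z(J) = J²
K = 10 (K = (5 + 5*13)/7 = (5 + 65)*(⅐) = 70*(⅐) = 10)
j = -20 (j = 12 - 8*(-2)² = 12 - 8*4 = 12 - 32 = -20)
((-18 - 11) + K)*j = ((-18 - 11) + 10)*(-20) = (-29 + 10)*(-20) = -19*(-20) = 380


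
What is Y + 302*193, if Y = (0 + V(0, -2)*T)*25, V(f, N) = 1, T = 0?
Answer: 58286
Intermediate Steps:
Y = 0 (Y = (0 + 1*0)*25 = (0 + 0)*25 = 0*25 = 0)
Y + 302*193 = 0 + 302*193 = 0 + 58286 = 58286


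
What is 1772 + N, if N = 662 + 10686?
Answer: 13120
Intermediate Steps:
N = 11348
1772 + N = 1772 + 11348 = 13120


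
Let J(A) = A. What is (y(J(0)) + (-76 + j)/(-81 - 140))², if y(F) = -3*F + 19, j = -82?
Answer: 18983449/48841 ≈ 388.68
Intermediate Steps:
y(F) = 19 - 3*F
(y(J(0)) + (-76 + j)/(-81 - 140))² = ((19 - 3*0) + (-76 - 82)/(-81 - 140))² = ((19 + 0) - 158/(-221))² = (19 - 158*(-1/221))² = (19 + 158/221)² = (4357/221)² = 18983449/48841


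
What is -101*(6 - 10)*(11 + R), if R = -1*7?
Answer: 1616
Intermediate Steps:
R = -7
-101*(6 - 10)*(11 + R) = -101*(6 - 10)*(11 - 7) = -(-404)*4 = -101*(-16) = 1616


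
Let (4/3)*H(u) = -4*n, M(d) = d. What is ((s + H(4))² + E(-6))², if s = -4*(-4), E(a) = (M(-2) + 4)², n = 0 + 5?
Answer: 25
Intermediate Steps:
n = 5
H(u) = -15 (H(u) = 3*(-4*5)/4 = (¾)*(-20) = -15)
E(a) = 4 (E(a) = (-2 + 4)² = 2² = 4)
s = 16
((s + H(4))² + E(-6))² = ((16 - 15)² + 4)² = (1² + 4)² = (1 + 4)² = 5² = 25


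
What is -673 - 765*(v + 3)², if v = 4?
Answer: -38158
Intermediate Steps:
-673 - 765*(v + 3)² = -673 - 765*(4 + 3)² = -673 - 765*7² = -673 - 765*49 = -673 - 37485 = -38158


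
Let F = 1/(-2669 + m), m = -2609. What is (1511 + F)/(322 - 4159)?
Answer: -7975057/20251686 ≈ -0.39380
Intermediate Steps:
F = -1/5278 (F = 1/(-2669 - 2609) = 1/(-5278) = -1/5278 ≈ -0.00018947)
(1511 + F)/(322 - 4159) = (1511 - 1/5278)/(322 - 4159) = (7975057/5278)/(-3837) = (7975057/5278)*(-1/3837) = -7975057/20251686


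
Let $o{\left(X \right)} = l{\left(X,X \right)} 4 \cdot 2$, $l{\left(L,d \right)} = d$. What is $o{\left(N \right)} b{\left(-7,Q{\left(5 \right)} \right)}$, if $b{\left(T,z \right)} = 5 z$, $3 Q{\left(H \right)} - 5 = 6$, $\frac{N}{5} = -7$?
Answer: $- \frac{15400}{3} \approx -5133.3$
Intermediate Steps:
$N = -35$ ($N = 5 \left(-7\right) = -35$)
$Q{\left(H \right)} = \frac{11}{3}$ ($Q{\left(H \right)} = \frac{5}{3} + \frac{1}{3} \cdot 6 = \frac{5}{3} + 2 = \frac{11}{3}$)
$o{\left(X \right)} = 8 X$ ($o{\left(X \right)} = X 4 \cdot 2 = 4 X 2 = 8 X$)
$o{\left(N \right)} b{\left(-7,Q{\left(5 \right)} \right)} = 8 \left(-35\right) 5 \cdot \frac{11}{3} = \left(-280\right) \frac{55}{3} = - \frac{15400}{3}$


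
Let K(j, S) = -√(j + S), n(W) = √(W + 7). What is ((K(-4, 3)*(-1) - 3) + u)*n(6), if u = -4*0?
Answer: √13*(-3 + I) ≈ -10.817 + 3.6056*I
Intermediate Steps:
u = 0
n(W) = √(7 + W)
K(j, S) = -√(S + j)
((K(-4, 3)*(-1) - 3) + u)*n(6) = ((-√(3 - 4)*(-1) - 3) + 0)*√(7 + 6) = ((-√(-1)*(-1) - 3) + 0)*√13 = ((-I*(-1) - 3) + 0)*√13 = ((I - 3) + 0)*√13 = ((-3 + I) + 0)*√13 = (-3 + I)*√13 = √13*(-3 + I)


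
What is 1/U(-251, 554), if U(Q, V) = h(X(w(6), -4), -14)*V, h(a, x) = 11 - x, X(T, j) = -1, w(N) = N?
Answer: 1/13850 ≈ 7.2202e-5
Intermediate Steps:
U(Q, V) = 25*V (U(Q, V) = (11 - 1*(-14))*V = (11 + 14)*V = 25*V)
1/U(-251, 554) = 1/(25*554) = 1/13850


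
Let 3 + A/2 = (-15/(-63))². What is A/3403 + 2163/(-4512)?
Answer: -1085925667/2257087392 ≈ -0.48112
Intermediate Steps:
A = -2596/441 (A = -6 + 2*(-15/(-63))² = -6 + 2*(-15*(-1/63))² = -6 + 2*(5/21)² = -6 + 2*(25/441) = -6 + 50/441 = -2596/441 ≈ -5.8866)
A/3403 + 2163/(-4512) = -2596/441/3403 + 2163/(-4512) = -2596/441*1/3403 + 2163*(-1/4512) = -2596/1500723 - 721/1504 = -1085925667/2257087392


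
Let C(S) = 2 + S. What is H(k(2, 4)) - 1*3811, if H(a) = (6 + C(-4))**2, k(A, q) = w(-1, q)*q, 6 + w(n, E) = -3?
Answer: -3795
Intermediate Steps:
w(n, E) = -9 (w(n, E) = -6 - 3 = -9)
k(A, q) = -9*q
H(a) = 16 (H(a) = (6 + (2 - 4))**2 = (6 - 2)**2 = 4**2 = 16)
H(k(2, 4)) - 1*3811 = 16 - 1*3811 = 16 - 3811 = -3795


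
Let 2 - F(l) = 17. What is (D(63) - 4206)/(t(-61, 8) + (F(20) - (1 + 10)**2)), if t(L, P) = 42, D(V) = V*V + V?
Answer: 87/47 ≈ 1.8511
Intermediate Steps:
D(V) = V + V**2 (D(V) = V**2 + V = V + V**2)
F(l) = -15 (F(l) = 2 - 1*17 = 2 - 17 = -15)
(D(63) - 4206)/(t(-61, 8) + (F(20) - (1 + 10)**2)) = (63*(1 + 63) - 4206)/(42 + (-15 - (1 + 10)**2)) = (63*64 - 4206)/(42 + (-15 - 1*11**2)) = (4032 - 4206)/(42 + (-15 - 1*121)) = -174/(42 + (-15 - 121)) = -174/(42 - 136) = -174/(-94) = -174*(-1/94) = 87/47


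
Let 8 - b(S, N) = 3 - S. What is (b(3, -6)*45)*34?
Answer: 12240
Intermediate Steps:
b(S, N) = 5 + S (b(S, N) = 8 - (3 - S) = 8 + (-3 + S) = 5 + S)
(b(3, -6)*45)*34 = ((5 + 3)*45)*34 = (8*45)*34 = 360*34 = 12240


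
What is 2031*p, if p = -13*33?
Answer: -871299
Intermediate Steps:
p = -429
2031*p = 2031*(-429) = -871299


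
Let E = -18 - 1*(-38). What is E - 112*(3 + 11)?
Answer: -1548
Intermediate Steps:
E = 20 (E = -18 + 38 = 20)
E - 112*(3 + 11) = 20 - 112*(3 + 11) = 20 - 112*14 = 20 - 1568 = -1548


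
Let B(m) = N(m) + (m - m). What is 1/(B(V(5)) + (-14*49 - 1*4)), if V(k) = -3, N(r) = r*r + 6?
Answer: -1/675 ≈ -0.0014815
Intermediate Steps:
N(r) = 6 + r² (N(r) = r² + 6 = 6 + r²)
B(m) = 6 + m² (B(m) = (6 + m²) + (m - m) = (6 + m²) + 0 = 6 + m²)
1/(B(V(5)) + (-14*49 - 1*4)) = 1/((6 + (-3)²) + (-14*49 - 1*4)) = 1/((6 + 9) + (-686 - 4)) = 1/(15 - 690) = 1/(-675) = -1/675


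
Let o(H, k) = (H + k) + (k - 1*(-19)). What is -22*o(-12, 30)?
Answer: -1474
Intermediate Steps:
o(H, k) = 19 + H + 2*k (o(H, k) = (H + k) + (k + 19) = (H + k) + (19 + k) = 19 + H + 2*k)
-22*o(-12, 30) = -22*(19 - 12 + 2*30) = -22*(19 - 12 + 60) = -22*67 = -1474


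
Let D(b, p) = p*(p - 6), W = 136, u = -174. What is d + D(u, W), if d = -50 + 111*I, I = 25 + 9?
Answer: 21404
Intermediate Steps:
I = 34
D(b, p) = p*(-6 + p)
d = 3724 (d = -50 + 111*34 = -50 + 3774 = 3724)
d + D(u, W) = 3724 + 136*(-6 + 136) = 3724 + 136*130 = 3724 + 17680 = 21404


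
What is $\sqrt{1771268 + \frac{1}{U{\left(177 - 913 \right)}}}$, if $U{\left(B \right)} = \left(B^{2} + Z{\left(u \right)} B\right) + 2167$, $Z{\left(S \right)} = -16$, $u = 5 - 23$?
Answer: $\frac{\sqrt{546851891626196667}}{555639} \approx 1330.9$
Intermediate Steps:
$u = -18$
$U{\left(B \right)} = 2167 + B^{2} - 16 B$ ($U{\left(B \right)} = \left(B^{2} - 16 B\right) + 2167 = 2167 + B^{2} - 16 B$)
$\sqrt{1771268 + \frac{1}{U{\left(177 - 913 \right)}}} = \sqrt{1771268 + \frac{1}{2167 + \left(177 - 913\right)^{2} - 16 \left(177 - 913\right)}} = \sqrt{1771268 + \frac{1}{2167 + \left(-736\right)^{2} - -11776}} = \sqrt{1771268 + \frac{1}{2167 + 541696 + 11776}} = \sqrt{1771268 + \frac{1}{555639}} = \sqrt{\frac{984185580253}{555639}} = \frac{\sqrt{546851891626196667}}{555639}$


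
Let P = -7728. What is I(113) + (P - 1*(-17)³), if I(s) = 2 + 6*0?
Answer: -2813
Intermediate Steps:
I(s) = 2 (I(s) = 2 + 0 = 2)
I(113) + (P - 1*(-17)³) = 2 + (-7728 - 1*(-17)³) = 2 + (-7728 - 1*(-4913)) = 2 + (-7728 + 4913) = 2 - 2815 = -2813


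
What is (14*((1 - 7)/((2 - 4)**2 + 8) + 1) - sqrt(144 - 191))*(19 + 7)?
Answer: 182 - 26*I*sqrt(47) ≈ 182.0 - 178.25*I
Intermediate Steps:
(14*((1 - 7)/((2 - 4)**2 + 8) + 1) - sqrt(144 - 191))*(19 + 7) = (14*(-6/((-2)**2 + 8) + 1) - sqrt(-47))*26 = (14*(-6/(4 + 8) + 1) - I*sqrt(47))*26 = (14*(-6/12 + 1) - I*sqrt(47))*26 = (14*(-6*1/12 + 1) - I*sqrt(47))*26 = (14*(-1/2 + 1) - I*sqrt(47))*26 = (14*(1/2) - I*sqrt(47))*26 = (7 - I*sqrt(47))*26 = 182 - 26*I*sqrt(47)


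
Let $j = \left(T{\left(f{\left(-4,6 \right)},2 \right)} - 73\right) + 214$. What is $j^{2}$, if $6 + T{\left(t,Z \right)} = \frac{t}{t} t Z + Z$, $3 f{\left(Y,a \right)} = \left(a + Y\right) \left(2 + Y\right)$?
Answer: $\frac{162409}{9} \approx 18045.0$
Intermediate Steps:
$f{\left(Y,a \right)} = \frac{\left(2 + Y\right) \left(Y + a\right)}{3}$ ($f{\left(Y,a \right)} = \frac{\left(a + Y\right) \left(2 + Y\right)}{3} = \frac{\left(Y + a\right) \left(2 + Y\right)}{3} = \frac{\left(2 + Y\right) \left(Y + a\right)}{3}$)
$T{\left(t,Z \right)} = -6 + Z + Z t$ ($T{\left(t,Z \right)} = -6 + \left(\frac{t}{t} t Z + Z\right) = -6 + \left(1 t Z + Z\right) = -6 + \left(t Z + Z\right) = -6 + \left(Z t + Z\right) = -6 + \left(Z + Z t\right) = -6 + Z + Z t$)
$j = \frac{403}{3}$ ($j = \left(\left(-6 + 2 + 2 \left(\frac{\left(-4\right)^{2}}{3} + \frac{2}{3} \left(-4\right) + \frac{2}{3} \cdot 6 + \frac{1}{3} \left(-4\right) 6\right)\right) - 73\right) + 214 = \left(\left(-6 + 2 + 2 \left(\frac{1}{3} \cdot 16 - \frac{8}{3} + 4 - 8\right)\right) - 73\right) + 214 = \left(\left(-6 + 2 + 2 \left(\frac{16}{3} - \frac{8}{3} + 4 - 8\right)\right) - 73\right) + 214 = \left(\left(-6 + 2 + 2 \left(- \frac{4}{3}\right)\right) - 73\right) + 214 = \left(\left(-6 + 2 - \frac{8}{3}\right) - 73\right) + 214 = \left(- \frac{20}{3} - 73\right) + 214 = - \frac{239}{3} + 214 = \frac{403}{3} \approx 134.33$)
$j^{2} = \left(\frac{403}{3}\right)^{2} = \frac{162409}{9}$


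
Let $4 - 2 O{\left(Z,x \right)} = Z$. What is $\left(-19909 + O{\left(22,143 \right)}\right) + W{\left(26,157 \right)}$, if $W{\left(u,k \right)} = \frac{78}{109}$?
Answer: $- \frac{2170984}{109} \approx -19917.0$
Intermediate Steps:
$W{\left(u,k \right)} = \frac{78}{109}$ ($W{\left(u,k \right)} = 78 \cdot \frac{1}{109} = \frac{78}{109}$)
$O{\left(Z,x \right)} = 2 - \frac{Z}{2}$
$\left(-19909 + O{\left(22,143 \right)}\right) + W{\left(26,157 \right)} = \left(-19909 + \left(2 - 11\right)\right) + \frac{78}{109} = \left(-19909 - 9\right) + \frac{78}{109} = -19918 + \frac{78}{109} = - \frac{2170984}{109}$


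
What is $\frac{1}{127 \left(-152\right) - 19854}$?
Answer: $- \frac{1}{39158} \approx -2.5538 \cdot 10^{-5}$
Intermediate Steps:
$\frac{1}{127 \left(-152\right) - 19854} = \frac{1}{-19304 - 19854} = \frac{1}{-39158} = - \frac{1}{39158}$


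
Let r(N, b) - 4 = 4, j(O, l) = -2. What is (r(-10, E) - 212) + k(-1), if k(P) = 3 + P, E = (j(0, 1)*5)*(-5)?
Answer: -202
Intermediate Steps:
E = 50 (E = -2*5*(-5) = -10*(-5) = 50)
r(N, b) = 8 (r(N, b) = 4 + 4 = 8)
(r(-10, E) - 212) + k(-1) = (8 - 212) + (3 - 1) = -204 + 2 = -202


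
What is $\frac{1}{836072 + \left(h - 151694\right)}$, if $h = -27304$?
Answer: $\frac{1}{657074} \approx 1.5219 \cdot 10^{-6}$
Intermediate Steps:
$\frac{1}{836072 + \left(h - 151694\right)} = \frac{1}{836072 - 178998} = \frac{1}{657074}$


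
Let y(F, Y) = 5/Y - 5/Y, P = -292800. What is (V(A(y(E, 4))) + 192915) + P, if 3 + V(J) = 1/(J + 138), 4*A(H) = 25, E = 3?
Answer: -57635372/577 ≈ -99888.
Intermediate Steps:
y(F, Y) = 0
A(H) = 25/4 (A(H) = (1/4)*25 = 25/4)
V(J) = -3 + 1/(138 + J) (V(J) = -3 + 1/(J + 138) = -3 + 1/(138 + J))
(V(A(y(E, 4))) + 192915) + P = ((-413 - 3*25/4)/(138 + 25/4) + 192915) - 292800 = ((-413 - 75/4)/(577/4) + 192915) - 292800 = ((4/577)*(-1727/4) + 192915) - 292800 = (-1727/577 + 192915) - 292800 = 111310228/577 - 292800 = -57635372/577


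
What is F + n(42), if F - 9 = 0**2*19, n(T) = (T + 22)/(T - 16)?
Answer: 149/13 ≈ 11.462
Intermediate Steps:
n(T) = (22 + T)/(-16 + T)
F = 9 (F = 9 + 0**2*19 = 9 + 0*19 = 9 + 0 = 9)
F + n(42) = 9 + (22 + 42)/(-16 + 42) = 9 + 64/26 = 9 + (1/26)*64 = 9 + 32/13 = 149/13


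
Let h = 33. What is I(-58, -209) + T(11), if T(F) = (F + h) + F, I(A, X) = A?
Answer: -3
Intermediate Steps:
T(F) = 33 + 2*F (T(F) = (F + 33) + F = (33 + F) + F = 33 + 2*F)
I(-58, -209) + T(11) = -58 + (33 + 2*11) = -58 + (33 + 22) = -58 + 55 = -3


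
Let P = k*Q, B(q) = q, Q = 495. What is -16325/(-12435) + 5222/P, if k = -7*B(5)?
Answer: 2075191/2051775 ≈ 1.0114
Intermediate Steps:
k = -35 (k = -7*5 = -35)
P = -17325 (P = -35*495 = -17325)
-16325/(-12435) + 5222/P = -16325/(-12435) + 5222/(-17325) = -16325*(-1/12435) + 5222*(-1/17325) = 3265/2487 - 746/2475 = 2075191/2051775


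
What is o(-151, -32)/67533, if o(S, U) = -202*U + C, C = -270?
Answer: 6194/67533 ≈ 0.091718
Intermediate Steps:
o(S, U) = -270 - 202*U (o(S, U) = -202*U - 270 = -270 - 202*U)
o(-151, -32)/67533 = (-270 - 202*(-32))/67533 = (-270 + 6464)*(1/67533) = 6194*(1/67533) = 6194/67533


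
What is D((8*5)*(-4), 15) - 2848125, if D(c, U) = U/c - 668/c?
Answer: -455699347/160 ≈ -2.8481e+6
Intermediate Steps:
D(c, U) = -668/c + U/c
D((8*5)*(-4), 15) - 2848125 = (-668 + 15)/(((8*5)*(-4))) - 2848125 = -653/(40*(-4)) - 2848125 = -653/(-160) - 2848125 = -1/160*(-653) - 2848125 = 653/160 - 2848125 = -455699347/160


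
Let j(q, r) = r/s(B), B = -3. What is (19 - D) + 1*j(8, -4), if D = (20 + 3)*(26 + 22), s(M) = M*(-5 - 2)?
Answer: -22789/21 ≈ -1085.2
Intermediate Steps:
s(M) = -7*M (s(M) = M*(-7) = -7*M)
j(q, r) = r/21 (j(q, r) = r/((-7*(-3))) = r/21)
D = 1104 (D = 23*48 = 1104)
(19 - D) + 1*j(8, -4) = (19 - 1*1104) + 1*((1/21)*(-4)) = (19 - 1104) + 1*(-4/21) = -1085 - 4/21 = -22789/21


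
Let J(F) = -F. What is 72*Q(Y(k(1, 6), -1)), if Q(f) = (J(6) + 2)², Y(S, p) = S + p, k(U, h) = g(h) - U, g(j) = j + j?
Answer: 1152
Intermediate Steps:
g(j) = 2*j
k(U, h) = -U + 2*h (k(U, h) = 2*h - U = -U + 2*h)
Q(f) = 16 (Q(f) = (-1*6 + 2)² = (-6 + 2)² = (-4)² = 16)
72*Q(Y(k(1, 6), -1)) = 72*16 = 1152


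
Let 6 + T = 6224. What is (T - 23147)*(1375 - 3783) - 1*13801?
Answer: 40751231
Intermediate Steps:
T = 6218 (T = -6 + 6224 = 6218)
(T - 23147)*(1375 - 3783) - 1*13801 = (6218 - 23147)*(1375 - 3783) - 1*13801 = -16929*(-2408) - 13801 = 40765032 - 13801 = 40751231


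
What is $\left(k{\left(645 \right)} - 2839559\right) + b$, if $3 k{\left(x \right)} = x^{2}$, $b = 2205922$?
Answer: $-494962$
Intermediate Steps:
$k{\left(x \right)} = \frac{x^{2}}{3}$
$\left(k{\left(645 \right)} - 2839559\right) + b = \left(\frac{645^{2}}{3} - 2839559\right) + 2205922 = \left(\frac{1}{3} \cdot 416025 - 2839559\right) + 2205922 = \left(138675 - 2839559\right) + 2205922 = -2700884 + 2205922 = -494962$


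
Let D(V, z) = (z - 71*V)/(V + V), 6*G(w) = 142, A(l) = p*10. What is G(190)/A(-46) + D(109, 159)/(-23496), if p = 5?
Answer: 5066779/10671100 ≈ 0.47481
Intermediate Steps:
A(l) = 50 (A(l) = 5*10 = 50)
G(w) = 71/3 (G(w) = (⅙)*142 = 71/3)
D(V, z) = (z - 71*V)/(2*V) (D(V, z) = (z - 71*V)/((2*V)) = (z - 71*V)*(1/(2*V)) = (z - 71*V)/(2*V))
G(190)/A(-46) + D(109, 159)/(-23496) = (71/3)/50 + ((½)*(159 - 71*109)/109)/(-23496) = (71/3)*(1/50) + ((½)*(1/109)*(159 - 7739))*(-1/23496) = 71/150 + ((½)*(1/109)*(-7580))*(-1/23496) = 71/150 - 3790/109*(-1/23496) = 71/150 + 1895/1280532 = 5066779/10671100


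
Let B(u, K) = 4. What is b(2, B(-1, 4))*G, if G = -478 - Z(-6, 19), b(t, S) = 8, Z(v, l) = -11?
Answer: -3736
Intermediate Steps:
G = -467 (G = -478 - 1*(-11) = -478 + 11 = -467)
b(2, B(-1, 4))*G = 8*(-467) = -3736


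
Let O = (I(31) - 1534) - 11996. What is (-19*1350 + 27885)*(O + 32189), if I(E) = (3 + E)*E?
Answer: 44058555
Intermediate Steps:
I(E) = E*(3 + E)
O = -12476 (O = (31*(3 + 31) - 1534) - 11996 = (31*34 - 1534) - 11996 = (1054 - 1534) - 11996 = -480 - 11996 = -12476)
(-19*1350 + 27885)*(O + 32189) = (-19*1350 + 27885)*(-12476 + 32189) = (-25650 + 27885)*19713 = 2235*19713 = 44058555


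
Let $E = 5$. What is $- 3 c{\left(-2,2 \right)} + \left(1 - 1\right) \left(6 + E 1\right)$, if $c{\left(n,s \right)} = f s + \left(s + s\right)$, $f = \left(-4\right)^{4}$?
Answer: $-1548$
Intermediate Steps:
$f = 256$
$c{\left(n,s \right)} = 258 s$ ($c{\left(n,s \right)} = 256 s + \left(s + s\right) = 256 s + 2 s = 258 s$)
$- 3 c{\left(-2,2 \right)} + \left(1 - 1\right) \left(6 + E 1\right) = - 3 \cdot 258 \cdot 2 + \left(1 - 1\right) \left(6 + 5 \cdot 1\right) = \left(-3\right) 516 + 0 \left(6 + 5\right) = -1548 + 0 \cdot 11 = -1548 + 0 = -1548$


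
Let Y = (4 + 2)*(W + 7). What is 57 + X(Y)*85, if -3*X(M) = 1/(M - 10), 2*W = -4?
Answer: 667/12 ≈ 55.583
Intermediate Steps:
W = -2 (W = (1/2)*(-4) = -2)
Y = 30 (Y = (4 + 2)*(-2 + 7) = 6*5 = 30)
X(M) = -1/(3*(-10 + M)) (X(M) = -1/(3*(M - 10)) = -1/(3*(-10 + M)))
57 + X(Y)*85 = 57 - 1/(-30 + 3*30)*85 = 57 - 1/(-30 + 90)*85 = 57 - 1/60*85 = 57 - 17/12 = 667/12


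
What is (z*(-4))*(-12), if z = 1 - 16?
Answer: -720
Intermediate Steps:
z = -15
(z*(-4))*(-12) = -15*(-4)*(-12) = 60*(-12) = -720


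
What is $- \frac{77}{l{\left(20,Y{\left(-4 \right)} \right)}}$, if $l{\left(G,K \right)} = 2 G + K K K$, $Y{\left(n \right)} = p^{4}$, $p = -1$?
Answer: $- \frac{77}{41} \approx -1.878$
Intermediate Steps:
$Y{\left(n \right)} = 1$ ($Y{\left(n \right)} = \left(-1\right)^{4} = 1$)
$l{\left(G,K \right)} = K^{3} + 2 G$ ($l{\left(G,K \right)} = 2 G + K^{2} K = 2 G + K^{3} = K^{3} + 2 G$)
$- \frac{77}{l{\left(20,Y{\left(-4 \right)} \right)}} = - \frac{77}{1^{3} + 2 \cdot 20} = - \frac{77}{1 + 40} = - \frac{77}{41}$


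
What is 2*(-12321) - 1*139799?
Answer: -164441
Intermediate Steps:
2*(-12321) - 1*139799 = -24642 - 139799 = -164441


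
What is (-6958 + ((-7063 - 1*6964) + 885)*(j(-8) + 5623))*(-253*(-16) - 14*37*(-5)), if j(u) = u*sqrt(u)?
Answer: -490577566512 + 1395785536*I*sqrt(2) ≈ -4.9058e+11 + 1.9739e+9*I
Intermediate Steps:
j(u) = u**(3/2)
(-6958 + ((-7063 - 1*6964) + 885)*(j(-8) + 5623))*(-253*(-16) - 14*37*(-5)) = (-6958 + ((-7063 - 1*6964) + 885)*((-8)**(3/2) + 5623))*(-253*(-16) - 14*37*(-5)) = (-6958 + ((-7063 - 6964) + 885)*(-16*I*sqrt(2) + 5623))*(4048 - 518*(-5)) = (-6958 + (-14027 + 885)*(5623 - 16*I*sqrt(2)))*(4048 + 2590) = (-6958 - 13142*(5623 - 16*I*sqrt(2)))*6638 = (-6958 + (-73897466 + 210272*I*sqrt(2)))*6638 = (-73904424 + 210272*I*sqrt(2))*6638 = -490577566512 + 1395785536*I*sqrt(2)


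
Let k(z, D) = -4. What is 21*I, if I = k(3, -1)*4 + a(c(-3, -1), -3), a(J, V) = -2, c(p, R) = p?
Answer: -378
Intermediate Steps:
I = -18 (I = -4*4 - 2 = -16 - 2 = -18)
21*I = 21*(-18) = -378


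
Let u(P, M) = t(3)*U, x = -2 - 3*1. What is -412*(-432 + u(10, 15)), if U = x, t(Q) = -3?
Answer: 171804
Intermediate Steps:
x = -5 (x = -2 - 3 = -5)
U = -5
u(P, M) = 15 (u(P, M) = -3*(-5) = 15)
-412*(-432 + u(10, 15)) = -412*(-432 + 15) = -412*(-417) = 171804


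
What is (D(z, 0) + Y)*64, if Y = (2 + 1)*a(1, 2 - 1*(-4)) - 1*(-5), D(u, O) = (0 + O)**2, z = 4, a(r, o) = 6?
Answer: 1472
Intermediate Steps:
D(u, O) = O**2
Y = 23 (Y = (2 + 1)*6 - 1*(-5) = 3*6 + 5 = 18 + 5 = 23)
(D(z, 0) + Y)*64 = (0**2 + 23)*64 = (0 + 23)*64 = 23*64 = 1472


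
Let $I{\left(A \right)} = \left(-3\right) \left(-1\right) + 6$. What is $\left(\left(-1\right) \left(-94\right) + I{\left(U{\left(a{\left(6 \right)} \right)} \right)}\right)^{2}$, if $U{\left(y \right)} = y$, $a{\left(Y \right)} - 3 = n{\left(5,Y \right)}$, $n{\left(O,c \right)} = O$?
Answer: $10609$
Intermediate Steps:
$a{\left(Y \right)} = 8$ ($a{\left(Y \right)} = 3 + 5 = 8$)
$I{\left(A \right)} = 9$ ($I{\left(A \right)} = 3 + 6 = 9$)
$\left(\left(-1\right) \left(-94\right) + I{\left(U{\left(a{\left(6 \right)} \right)} \right)}\right)^{2} = \left(\left(-1\right) \left(-94\right) + 9\right)^{2} = \left(94 + 9\right)^{2} = 103^{2} = 10609$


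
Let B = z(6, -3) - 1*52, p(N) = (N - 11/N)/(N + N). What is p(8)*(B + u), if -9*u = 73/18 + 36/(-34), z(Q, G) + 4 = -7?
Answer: -9244207/352512 ≈ -26.224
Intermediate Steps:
z(Q, G) = -11 (z(Q, G) = -4 - 7 = -11)
p(N) = (N - 11/N)/(2*N) (p(N) = (N - 11/N)/((2*N)) = (N - 11/N)*(1/(2*N)) = (N - 11/N)/(2*N))
u = -917/2754 (u = -(73/18 + 36/(-34))/9 = -(73*(1/18) + 36*(-1/34))/9 = -(73/18 - 18/17)/9 = -⅑*917/306 = -917/2754 ≈ -0.33297)
B = -63 (B = -11 - 1*52 = -11 - 52 = -63)
p(8)*(B + u) = ((½)*(-11 + 8²)/8²)*(-63 - 917/2754) = ((½)*(1/64)*(-11 + 64))*(-174419/2754) = ((½)*(1/64)*53)*(-174419/2754) = (53/128)*(-174419/2754) = -9244207/352512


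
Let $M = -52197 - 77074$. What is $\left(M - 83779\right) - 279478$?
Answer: $-492528$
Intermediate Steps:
$M = -129271$
$\left(M - 83779\right) - 279478 = \left(-129271 - 83779\right) - 279478 = -213050 - 279478 = -492528$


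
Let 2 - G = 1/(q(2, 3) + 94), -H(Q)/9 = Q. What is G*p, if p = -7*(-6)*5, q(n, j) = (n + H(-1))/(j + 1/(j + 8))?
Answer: 1386000/3317 ≈ 417.85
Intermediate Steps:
H(Q) = -9*Q
q(n, j) = (9 + n)/(j + 1/(8 + j)) (q(n, j) = (n - 9*(-1))/(j + 1/(j + 8)) = (n + 9)/(j + 1/(8 + j)) = (9 + n)/(j + 1/(8 + j)))
p = 210 (p = 42*5 = 210)
G = 6600/3317 (G = 2 - 1/((72 + 8*2 + 9*3 + 3*2)/(1 + 3² + 8*3) + 94) = 2 - 1/((72 + 16 + 27 + 6)/(1 + 9 + 24) + 94) = 2 - 1/(121/34 + 94) = 2 - 1/3317/34 = 2 - 1*34/3317 = 2 - 34/3317 = 6600/3317 ≈ 1.9897)
G*p = (6600/3317)*210 = 1386000/3317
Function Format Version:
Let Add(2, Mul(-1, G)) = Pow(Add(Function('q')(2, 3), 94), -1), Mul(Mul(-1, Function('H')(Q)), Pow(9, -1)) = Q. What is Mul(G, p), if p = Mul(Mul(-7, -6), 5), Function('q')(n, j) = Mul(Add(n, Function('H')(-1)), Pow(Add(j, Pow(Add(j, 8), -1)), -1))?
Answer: Rational(1386000, 3317) ≈ 417.85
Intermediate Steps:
Function('H')(Q) = Mul(-9, Q)
Function('q')(n, j) = Mul(Pow(Add(j, Pow(Add(8, j), -1)), -1), Add(9, n)) (Function('q')(n, j) = Mul(Add(n, Mul(-9, -1)), Pow(Add(j, Pow(Add(j, 8), -1)), -1)) = Mul(Add(n, 9), Pow(Add(j, Pow(Add(8, j), -1)), -1)) = Mul(Add(9, n), Pow(Add(j, Pow(Add(8, j), -1)), -1)) = Mul(Pow(Add(j, Pow(Add(8, j), -1)), -1), Add(9, n)))
p = 210 (p = Mul(42, 5) = 210)
G = Rational(6600, 3317) (G = Add(2, Mul(-1, Pow(Add(Mul(Pow(Add(1, Pow(3, 2), Mul(8, 3)), -1), Add(72, Mul(8, 2), Mul(9, 3), Mul(3, 2))), 94), -1))) = Add(2, Mul(-1, Pow(Add(Mul(Pow(Add(1, 9, 24), -1), Add(72, 16, 27, 6)), 94), -1))) = Add(2, Mul(-1, Pow(Add(Mul(Pow(34, -1), 121), 94), -1))) = Add(2, Mul(-1, Pow(Add(Mul(Rational(1, 34), 121), 94), -1))) = Add(2, Mul(-1, Pow(Add(Rational(121, 34), 94), -1))) = Add(2, Mul(-1, Pow(Rational(3317, 34), -1))) = Add(2, Mul(-1, Rational(34, 3317))) = Add(2, Rational(-34, 3317)) = Rational(6600, 3317) ≈ 1.9897)
Mul(G, p) = Mul(Rational(6600, 3317), 210) = Rational(1386000, 3317)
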